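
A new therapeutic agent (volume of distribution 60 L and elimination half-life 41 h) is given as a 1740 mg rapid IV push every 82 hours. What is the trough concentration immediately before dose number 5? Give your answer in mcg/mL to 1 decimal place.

9.6 mcg/mL

f = (1/2)^(τ/t½) = (1/2)^(82/41) ≈ 0.2500.
C₀ = D/Vd = 1740/60 ≈ 29.000 mcg/mL.
Before the 5th dose, 4 doses have been given. Superposition: Cmin = C₀·(f + f² + … + f^4).
≈ 29.000 × (0.2500 + 0.0625 + 0.0156 + 0.0039) ≈ 29.000 × 0.3320 ≈ 9.628 mcg/mL.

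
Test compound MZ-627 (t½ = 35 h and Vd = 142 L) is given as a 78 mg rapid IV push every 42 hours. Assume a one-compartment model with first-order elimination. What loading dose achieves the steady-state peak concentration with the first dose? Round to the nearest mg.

138 mg

f = (1/2)^(42/35) ≈ 0.435275; accumulation ratio R = 1/(1−f) ≈ 1.77077.
Loading dose to hit Cmax,ss on first dose: D_load = D_maint·R ≈ 78 × 1.77077 ≈ 138.12 mg.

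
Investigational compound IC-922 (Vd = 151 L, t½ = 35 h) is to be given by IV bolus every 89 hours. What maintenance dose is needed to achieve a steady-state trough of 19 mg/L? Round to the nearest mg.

τ/t½ = 89/35 ≈ 2.5429, so f = (1/2)^(89/35) ≈ 0.171603.
Cmin,ss = (D/Vd)·f/(1−f), so D = Cmin,ss·Vd·(1−f)/f.
D = 19 × 151 × (1−f)/f ≈ 19 × 151 × 4.82740 ≈ 13849.81 mg.

13850 mg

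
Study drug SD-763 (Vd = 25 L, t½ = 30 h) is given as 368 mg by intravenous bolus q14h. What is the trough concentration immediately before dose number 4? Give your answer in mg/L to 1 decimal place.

f = (1/2)^(τ/t½) = (1/2)^(14/30) ≈ 0.7236.
C₀ = D/Vd = 368/25 ≈ 14.720 mg/L.
Before the 4th dose, 3 doses have been given. Superposition: Cmin = C₀·(f + f² + … + f^3).
≈ 14.720 × (0.7236 + 0.5236 + 0.3789) ≈ 14.720 × 1.6261 ≈ 23.936 mg/L.

23.9 mg/L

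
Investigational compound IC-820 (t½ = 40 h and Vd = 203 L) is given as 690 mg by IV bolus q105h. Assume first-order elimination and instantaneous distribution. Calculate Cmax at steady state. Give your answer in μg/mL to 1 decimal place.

4.1 μg/mL

τ/t½ = 105/40 ≈ 2.625, so fraction remaining f = (1/2)^(105/40) ≈ 0.1621.
At steady state, accumulation factor R = 1/(1 − e^(−kτ)) ≈ 1.1935.
Single-dose peak C₀ = D/Vd = 690/203 ≈ 3.399 μg/mL.
Steady-state peak Cmax,ss = C₀·R ≈ 3.399 × 1.1935 ≈ 4.057 μg/mL.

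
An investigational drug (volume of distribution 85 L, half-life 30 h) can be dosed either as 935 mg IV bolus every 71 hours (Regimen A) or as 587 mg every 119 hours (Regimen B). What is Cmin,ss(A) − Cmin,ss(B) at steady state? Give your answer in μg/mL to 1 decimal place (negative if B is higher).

2.2 μg/mL

Regimen A: f = (1/2)^(71/30) ≈ 0.1939; Cmin,ss = (935/85)·f/(1−f) ≈ 2.646 μg/mL.
Regimen B: f = (1/2)^(119/30) ≈ 0.0640; Cmin,ss = (587/85)·f/(1−f) ≈ 0.472 μg/mL.
Difference ≈ 2.646 − 0.472 ≈ 2.174 μg/mL.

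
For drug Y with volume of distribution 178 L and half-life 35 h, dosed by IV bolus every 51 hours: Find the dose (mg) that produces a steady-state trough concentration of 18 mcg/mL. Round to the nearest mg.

τ/t½ = 51/35 ≈ 1.4571, so f = (1/2)^(51/35) ≈ 0.364214.
Cmin,ss = (D/Vd)·f/(1−f), so D = Cmin,ss·Vd·(1−f)/f.
D = 18 × 178 × (1−f)/f ≈ 18 × 178 × 1.74564 ≈ 5593.03 mg.

5593 mg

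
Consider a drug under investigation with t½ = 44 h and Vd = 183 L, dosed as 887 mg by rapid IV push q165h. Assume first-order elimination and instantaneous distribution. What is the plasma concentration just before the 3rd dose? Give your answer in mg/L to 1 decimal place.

f = (1/2)^(τ/t½) = (1/2)^(165/44) ≈ 0.0743.
C₀ = D/Vd = 887/183 ≈ 4.847 mg/L.
Before the 3rd dose, 2 doses have been given. Superposition: Cmin = C₀·(f + f²).
≈ 4.847 × (0.0743 + 0.0055) ≈ 4.847 × 0.0798 ≈ 0.387 mg/L.

0.4 mg/L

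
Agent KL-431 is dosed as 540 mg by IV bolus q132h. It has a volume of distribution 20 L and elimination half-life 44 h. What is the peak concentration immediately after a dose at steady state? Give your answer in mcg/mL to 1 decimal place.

30.9 mcg/mL

The dosing interval is 3 half-lives, so f = 2^(−3) = 0.125.
At steady state, R = 1/(1 − 0.125) = 8/7.
Single-dose peak C₀ = D/Vd = 540/20 = 27 mcg/mL.
Steady-state peak Cmax,ss = C₀·R = 27 × 8/7 ≈ 30.857 mcg/mL.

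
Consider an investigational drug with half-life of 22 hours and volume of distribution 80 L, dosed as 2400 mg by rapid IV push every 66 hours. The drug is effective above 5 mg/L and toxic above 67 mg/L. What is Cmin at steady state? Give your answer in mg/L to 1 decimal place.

4.3 mg/L

τ = 66 h = 3 half-lives, so f = (1/2)^3 = 0.125.
At steady state, R = 1/(1 − 0.125) = 8/7.
Single-dose peak C₀ = D/Vd = 2400/80 = 30 mg/L.
Steady-state peak Cmax,ss = C₀·R = 30 × 8/7 ≈ 34.286 mg/L.
Steady-state trough Cmin,ss = Cmax,ss·f ≈ 34.286 × 0.125 ≈ 4.286 mg/L.
Trough 4.3 mg/L vs MEC 5 mg/L: subtherapeutic.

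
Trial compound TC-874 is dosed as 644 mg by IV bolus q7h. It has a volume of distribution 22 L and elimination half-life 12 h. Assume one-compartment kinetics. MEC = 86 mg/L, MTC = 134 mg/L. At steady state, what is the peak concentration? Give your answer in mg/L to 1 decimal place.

Over one 7-h interval, 7/12 ≈ 0.58333 half-lives elapse, leaving f ≈ 0.6674 of each dose.
Accumulation ratio R = 1/(1 − f) ≈ 1/0.3326 ≈ 3.0066.
Single-dose peak C₀ = D/Vd = 644/22 ≈ 29.273 mg/L.
Cmax,ss = C₀/(1 − f) ≈ 29.273/0.3326 ≈ 88.013 mg/L.
Peak 88.0 mg/L vs MTC 134 mg/L: below toxic threshold.

88.0 mg/L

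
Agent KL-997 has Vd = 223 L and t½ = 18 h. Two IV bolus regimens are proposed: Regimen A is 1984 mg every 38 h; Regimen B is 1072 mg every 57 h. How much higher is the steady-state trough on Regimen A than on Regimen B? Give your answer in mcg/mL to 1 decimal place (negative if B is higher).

2.1 mcg/mL

Regimen A: f = (1/2)^(38/18) ≈ 0.2315; Cmin,ss = (1984/223)·f/(1−f) ≈ 2.680 mcg/mL.
Regimen B: f = (1/2)^(57/18) ≈ 0.1114; Cmin,ss = (1072/223)·f/(1−f) ≈ 0.603 mcg/mL.
Difference ≈ 2.680 − 0.603 ≈ 2.077 mcg/mL.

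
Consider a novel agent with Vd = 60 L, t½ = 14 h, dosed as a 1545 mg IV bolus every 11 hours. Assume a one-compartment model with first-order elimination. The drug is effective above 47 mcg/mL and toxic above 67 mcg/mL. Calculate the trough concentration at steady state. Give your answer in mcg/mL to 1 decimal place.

τ/t½ = 11/14 ≈ 0.78571, so fraction remaining f = (1/2)^(11/14) ≈ 0.5801.
Accumulation ratio R = 1/(1 − f) ≈ 1/0.4199 ≈ 2.3815.
Each bolus raises the concentration by D/Vd = 1545/60 ≈ 25.750 mcg/mL.
Steady-state peak Cmax,ss = C₀·R ≈ 25.750 × 2.3815 ≈ 61.324 mcg/mL.
One interval later, Cmin,ss = Cmax,ss·e^(−kτ) ≈ 61.324 × 0.5801 ≈ 35.574 mcg/mL.
Trough 35.6 mcg/mL vs MEC 47 mcg/mL: subtherapeutic.

35.6 mcg/mL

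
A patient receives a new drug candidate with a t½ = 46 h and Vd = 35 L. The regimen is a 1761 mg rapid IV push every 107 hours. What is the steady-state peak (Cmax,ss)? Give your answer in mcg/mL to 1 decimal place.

62.8 mcg/mL

τ/t½ = 107/46 ≈ 2.3261, so fraction remaining f = (1/2)^(107/46) ≈ 0.1994.
Accumulation ratio R = 1/(1 − f) ≈ 1/0.8006 ≈ 1.2491.
Each bolus raises the concentration by D/Vd = 1761/35 ≈ 50.314 mcg/mL.
Steady-state peak Cmax,ss = C₀·R ≈ 50.314 × 1.2491 ≈ 62.847 mcg/mL.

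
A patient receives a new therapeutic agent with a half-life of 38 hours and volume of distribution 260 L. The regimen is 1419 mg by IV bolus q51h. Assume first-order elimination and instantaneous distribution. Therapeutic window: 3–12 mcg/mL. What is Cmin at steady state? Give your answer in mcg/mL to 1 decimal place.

τ/t½ = 51/38 ≈ 1.3421, so fraction remaining f = (1/2)^(51/38) ≈ 0.3944.
Accumulation ratio R = 1/(1 − f) ≈ 1/0.6056 ≈ 1.6513.
Single-dose peak C₀ = D/Vd = 1419/260 ≈ 5.458 mcg/mL.
Cmax,ss = C₀/(1 − f) ≈ 5.458/0.6056 ≈ 9.013 mcg/mL.
Steady-state trough Cmin,ss = Cmax,ss·f ≈ 9.013 × 0.3944 ≈ 3.555 mcg/mL.
Trough 3.6 mcg/mL vs MEC 3 mcg/mL: adequate.

3.6 mcg/mL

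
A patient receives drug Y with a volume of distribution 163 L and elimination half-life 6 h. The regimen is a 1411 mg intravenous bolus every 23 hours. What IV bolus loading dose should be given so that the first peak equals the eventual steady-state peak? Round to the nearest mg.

f = (1/2)^(23/6) ≈ 0.070154; accumulation ratio R = 1/(1−f) ≈ 1.07545.
Loading dose to hit Cmax,ss on first dose: D_load = D_maint·R ≈ 1411 × 1.07545 ≈ 1517.46 mg.

1517 mg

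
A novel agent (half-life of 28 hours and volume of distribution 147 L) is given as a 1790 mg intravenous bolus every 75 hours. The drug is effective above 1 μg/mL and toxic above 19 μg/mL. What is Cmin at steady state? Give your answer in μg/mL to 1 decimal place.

k = ln2/t½ = ln2/28 ≈ 0.024755 h⁻¹; fraction remaining f = e^(−kτ) = e^(−0.024755×75) ≈ 0.1562.
Accumulation ratio R = 1/(1 − f) ≈ 1/0.8438 ≈ 1.1851.
Single-dose peak C₀ = D/Vd = 1790/147 ≈ 12.177 μg/mL.
Steady-state peak Cmax,ss = C₀·R ≈ 12.177 × 1.1851 ≈ 14.431 μg/mL.
Steady-state trough Cmin,ss = Cmax,ss·f ≈ 14.431 × 0.1562 ≈ 2.254 μg/mL.
Trough 2.3 μg/mL vs MEC 1 μg/mL: adequate.

2.3 μg/mL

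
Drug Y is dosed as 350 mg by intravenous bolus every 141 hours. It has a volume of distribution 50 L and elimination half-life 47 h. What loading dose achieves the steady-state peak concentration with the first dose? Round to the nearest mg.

400 mg

f = (1/2)^(141/47) ≈ 0.125000; accumulation ratio R = 1/(1−f) ≈ 1.14286.
Loading dose to hit Cmax,ss on first dose: D_load = D_maint·R ≈ 350 × 1.14286 ≈ 400.00 mg.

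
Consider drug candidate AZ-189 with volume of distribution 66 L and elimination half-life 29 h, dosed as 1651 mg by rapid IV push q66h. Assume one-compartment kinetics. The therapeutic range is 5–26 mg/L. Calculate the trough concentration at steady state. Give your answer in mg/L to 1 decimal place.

τ/t½ = 66/29 ≈ 2.2759, so fraction remaining f = (1/2)^(66/29) ≈ 0.2065.
At steady state, accumulation factor R = 1/(1 − e^(−kτ)) ≈ 1.2602.
Single-dose peak C₀ = D/Vd = 1651/66 ≈ 25.015 mg/L.
Cmax,ss = C₀/(1 − f) ≈ 25.015/0.7935 ≈ 31.525 mg/L.
Steady-state trough Cmin,ss = Cmax,ss·f ≈ 31.525 × 0.2065 ≈ 6.510 mg/L.
Trough 6.5 mg/L vs MEC 5 mg/L: adequate.

6.5 mg/L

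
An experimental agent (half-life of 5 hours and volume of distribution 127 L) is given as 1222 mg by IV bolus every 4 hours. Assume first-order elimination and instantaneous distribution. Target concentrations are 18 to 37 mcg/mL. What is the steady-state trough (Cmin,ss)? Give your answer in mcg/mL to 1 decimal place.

13.0 mcg/mL

τ/t½ = 4/5 ≈ 0.8, so fraction remaining f = (1/2)^(4/5) ≈ 0.5743.
Each bolus raises the concentration by D/Vd = 1222/127 ≈ 9.622 mcg/mL.
Steady-state trough Cmin,ss = C₀·f/(1−f) ≈ 9.622 × 0.5743/0.4257 ≈ 12.981 mcg/mL.
Trough 13.0 mcg/mL vs MEC 18 mcg/mL: subtherapeutic.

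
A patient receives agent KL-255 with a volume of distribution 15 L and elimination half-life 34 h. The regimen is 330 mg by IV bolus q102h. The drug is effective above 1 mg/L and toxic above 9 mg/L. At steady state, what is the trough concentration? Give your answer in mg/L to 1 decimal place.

τ = 102 h = 3 half-lives, so f = (1/2)^3 = 0.125.
Accumulation ratio R = 1/(1 − f) = 1/0.875 = 8/7.
Single-dose peak C₀ = D/Vd = 330/15 = 22 mg/L.
Steady-state peak Cmax,ss = C₀·R = 22 × 8/7 ≈ 25.143 mg/L.
Steady-state trough Cmin,ss = Cmax,ss·f ≈ 25.143 × 0.125 ≈ 3.143 mg/L.
Trough 3.1 mg/L vs MEC 1 mg/L: adequate.

3.1 mg/L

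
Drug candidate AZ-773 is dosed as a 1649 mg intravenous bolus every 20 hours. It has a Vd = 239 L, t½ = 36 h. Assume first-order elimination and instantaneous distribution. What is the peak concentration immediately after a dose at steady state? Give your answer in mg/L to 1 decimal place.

21.6 mg/L

k = ln2/t½ = ln2/36 ≈ 0.019254 h⁻¹; fraction remaining f = e^(−kτ) = e^(−0.019254×20) ≈ 0.6804.
Accumulation ratio R = 1/(1 − f) ≈ 1/0.3196 ≈ 3.1289.
Each bolus raises the concentration by D/Vd = 1649/239 ≈ 6.900 mg/L.
Steady-state peak Cmax,ss = C₀·R ≈ 6.900 × 3.1289 ≈ 21.589 mg/L.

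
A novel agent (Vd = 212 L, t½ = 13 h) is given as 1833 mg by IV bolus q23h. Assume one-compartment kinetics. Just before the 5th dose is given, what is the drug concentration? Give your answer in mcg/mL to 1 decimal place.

3.6 mcg/mL

f = (1/2)^(τ/t½) = (1/2)^(23/13) ≈ 0.2934.
C₀ = D/Vd = 1833/212 ≈ 8.646 mcg/mL.
Before the 5th dose, 4 doses have been given. Superposition: Cmin = C₀·(f + f² + … + f^4).
≈ 8.646 × (0.2934 + 0.0861 + 0.0253 + 0.0074) ≈ 8.646 × 0.4122 ≈ 3.564 mcg/mL.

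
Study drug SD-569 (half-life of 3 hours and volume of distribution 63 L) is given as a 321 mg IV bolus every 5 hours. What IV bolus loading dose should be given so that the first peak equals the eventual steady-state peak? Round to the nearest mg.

469 mg

f = (1/2)^(5/3) ≈ 0.314980; accumulation ratio R = 1/(1−f) ≈ 1.45981.
Loading dose to hit Cmax,ss on first dose: D_load = D_maint·R ≈ 321 × 1.45981 ≈ 468.60 mg.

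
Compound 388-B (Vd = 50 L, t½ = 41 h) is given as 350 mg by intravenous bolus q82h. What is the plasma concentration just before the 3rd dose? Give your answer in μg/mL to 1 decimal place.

2.2 μg/mL

f = (1/2)^(τ/t½) = (1/2)^(82/41) ≈ 0.2500.
C₀ = D/Vd = 350/50 ≈ 7.000 μg/mL.
Before the 3rd dose, 2 doses have been given. Superposition: Cmin = C₀·(f + f²).
≈ 7.000 × (0.2500 + 0.0625) ≈ 7.000 × 0.3125 ≈ 2.188 μg/mL.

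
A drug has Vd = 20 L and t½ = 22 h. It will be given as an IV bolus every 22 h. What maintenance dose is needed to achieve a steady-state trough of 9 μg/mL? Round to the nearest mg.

τ/t½ = 22/22 ≈ 1, so f = (1/2)^(22/22) ≈ 0.500000.
Cmin,ss = (D/Vd)·f/(1−f), so D = Cmin,ss·Vd·(1−f)/f.
D = 9 × 20 × (1−f)/f ≈ 9 × 20 × 1.00000 ≈ 180.00 mg.

180 mg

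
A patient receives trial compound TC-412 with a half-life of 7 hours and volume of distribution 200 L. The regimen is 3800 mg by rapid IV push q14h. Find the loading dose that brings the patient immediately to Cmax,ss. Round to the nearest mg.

5067 mg

f = (1/2)^(14/7) ≈ 0.250000; accumulation ratio R = 1/(1−f) ≈ 1.33333.
Loading dose to hit Cmax,ss on first dose: D_load = D_maint·R ≈ 3800 × 1.33333 ≈ 5066.65 mg.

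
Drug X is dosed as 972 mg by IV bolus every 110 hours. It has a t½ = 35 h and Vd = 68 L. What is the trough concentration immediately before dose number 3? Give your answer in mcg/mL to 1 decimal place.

1.8 mcg/mL

f = (1/2)^(τ/t½) = (1/2)^(110/35) ≈ 0.1132.
C₀ = D/Vd = 972/68 ≈ 14.294 mcg/mL.
Before the 3rd dose, 2 doses have been given. Superposition: Cmin = C₀·(f + f²).
≈ 14.294 × (0.1132 + 0.0128) ≈ 14.294 × 0.1260 ≈ 1.801 mcg/mL.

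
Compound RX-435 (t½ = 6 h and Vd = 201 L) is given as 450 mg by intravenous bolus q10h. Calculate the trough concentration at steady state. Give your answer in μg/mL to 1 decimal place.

1.0 μg/mL

τ/t½ = 10/6 ≈ 1.6667, so fraction remaining f = (1/2)^(10/6) ≈ 0.3150.
Single-dose peak C₀ = D/Vd = 450/201 ≈ 2.239 μg/mL.
Steady-state trough Cmin,ss = C₀·f/(1−f) ≈ 2.239 × 0.3150/0.6850 ≈ 1.030 μg/mL.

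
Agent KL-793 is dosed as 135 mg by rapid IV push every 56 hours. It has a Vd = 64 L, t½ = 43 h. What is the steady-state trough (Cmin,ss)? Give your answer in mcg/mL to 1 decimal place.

1.4 mcg/mL

k = ln2/t½ = ln2/43 ≈ 0.016120 h⁻¹; fraction remaining f = e^(−kτ) = e^(−0.016120×56) ≈ 0.4055.
At steady state, accumulation factor R = 1/(1 − e^(−kτ)) ≈ 1.6821.
Single-dose peak C₀ = D/Vd = 135/64 ≈ 2.109 mcg/mL.
Cmax,ss = C₀/(1 − f) ≈ 2.109/0.5945 ≈ 3.548 mcg/mL.
One interval later, Cmin,ss = Cmax,ss·e^(−kτ) ≈ 3.548 × 0.4055 ≈ 1.439 mcg/mL.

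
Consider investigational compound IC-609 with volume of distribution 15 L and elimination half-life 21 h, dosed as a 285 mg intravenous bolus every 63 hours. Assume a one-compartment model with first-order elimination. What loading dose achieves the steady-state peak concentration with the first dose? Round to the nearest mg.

326 mg

f = (1/2)^(63/21) ≈ 0.125000; accumulation ratio R = 1/(1−f) ≈ 1.14286.
Loading dose to hit Cmax,ss on first dose: D_load = D_maint·R ≈ 285 × 1.14286 ≈ 325.72 mg.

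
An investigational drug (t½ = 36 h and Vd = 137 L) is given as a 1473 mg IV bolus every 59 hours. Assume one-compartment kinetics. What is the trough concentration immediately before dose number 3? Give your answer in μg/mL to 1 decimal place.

f = (1/2)^(τ/t½) = (1/2)^(59/36) ≈ 0.3211.
C₀ = D/Vd = 1473/137 ≈ 10.752 μg/mL.
Before the 3rd dose, 2 doses have been given. Superposition: Cmin = C₀·(f + f²).
≈ 10.752 × (0.3211 + 0.1031) ≈ 10.752 × 0.4242 ≈ 4.561 μg/mL.

4.6 μg/mL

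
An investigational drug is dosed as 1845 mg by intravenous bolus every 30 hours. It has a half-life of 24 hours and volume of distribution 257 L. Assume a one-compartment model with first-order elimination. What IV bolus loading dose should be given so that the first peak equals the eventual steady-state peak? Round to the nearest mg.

f = (1/2)^(30/24) ≈ 0.420448; accumulation ratio R = 1/(1−f) ≈ 1.72547.
Loading dose to hit Cmax,ss on first dose: D_load = D_maint·R ≈ 1845 × 1.72547 ≈ 3183.49 mg.

3183 mg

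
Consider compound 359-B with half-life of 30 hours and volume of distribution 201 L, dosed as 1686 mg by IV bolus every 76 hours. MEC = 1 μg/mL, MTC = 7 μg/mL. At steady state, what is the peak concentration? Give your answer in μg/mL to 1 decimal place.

10.1 μg/mL

τ/t½ = 76/30 ≈ 2.5333, so fraction remaining f = (1/2)^(76/30) ≈ 0.1727.
Accumulation ratio R = 1/(1 − f) ≈ 1/0.8273 ≈ 1.2088.
Each bolus raises the concentration by D/Vd = 1686/201 ≈ 8.388 μg/mL.
Steady-state peak Cmax,ss = C₀·R ≈ 8.388 × 1.2088 ≈ 10.139 μg/mL.
Peak 10.1 μg/mL vs MTC 7 μg/mL: exceeds toxic threshold.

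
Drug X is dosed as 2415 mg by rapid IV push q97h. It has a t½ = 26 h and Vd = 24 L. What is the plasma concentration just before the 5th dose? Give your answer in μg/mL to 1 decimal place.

8.2 μg/mL

f = (1/2)^(τ/t½) = (1/2)^(97/26) ≈ 0.0753.
C₀ = D/Vd = 2415/24 ≈ 100.625 μg/mL.
Before the 5th dose, 4 doses have been given. Superposition: Cmin = C₀·(f + f² + … + f^4).
≈ 100.625 × (0.0753 + 0.0057 + 0.0004 + 0.0000) ≈ 100.625 × 0.0814 ≈ 8.191 μg/mL.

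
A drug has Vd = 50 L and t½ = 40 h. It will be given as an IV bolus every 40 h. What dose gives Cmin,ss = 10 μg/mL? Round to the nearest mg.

500 mg

τ/t½ = 40/40 ≈ 1, so f = (1/2)^(40/40) ≈ 0.500000.
Cmin,ss = (D/Vd)·f/(1−f), so D = Cmin,ss·Vd·(1−f)/f.
D = 10 × 50 × (1−f)/f ≈ 10 × 50 × 1.00000 ≈ 500.00 mg.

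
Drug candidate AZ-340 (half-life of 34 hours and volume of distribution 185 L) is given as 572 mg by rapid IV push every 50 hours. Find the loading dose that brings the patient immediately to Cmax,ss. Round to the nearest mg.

895 mg

f = (1/2)^(50/34) ≈ 0.360835; accumulation ratio R = 1/(1−f) ≈ 1.56454.
Loading dose to hit Cmax,ss on first dose: D_load = D_maint·R ≈ 572 × 1.56454 ≈ 894.92 mg.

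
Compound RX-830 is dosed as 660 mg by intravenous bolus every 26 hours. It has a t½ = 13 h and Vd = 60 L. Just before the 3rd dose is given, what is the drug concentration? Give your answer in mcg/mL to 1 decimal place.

3.4 mcg/mL

f = (1/2)^(τ/t½) = (1/2)^(26/13) ≈ 0.2500.
C₀ = D/Vd = 660/60 ≈ 11.000 mcg/mL.
Before the 3rd dose, 2 doses have been given. Superposition: Cmin = C₀·(f + f²).
≈ 11.000 × (0.2500 + 0.0625) ≈ 11.000 × 0.3125 ≈ 3.438 mcg/mL.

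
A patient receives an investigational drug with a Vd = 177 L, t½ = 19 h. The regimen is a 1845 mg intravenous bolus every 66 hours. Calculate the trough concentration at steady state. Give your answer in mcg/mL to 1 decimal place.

1.0 mcg/mL

τ/t½ = 66/19 ≈ 3.4737, so fraction remaining f = (1/2)^(66/19) ≈ 0.0900.
Accumulation ratio R = 1/(1 − f) ≈ 1/0.9100 ≈ 1.0989.
Each bolus raises the concentration by D/Vd = 1845/177 ≈ 10.424 mcg/mL.
Steady-state peak Cmax,ss = C₀·R ≈ 10.424 × 1.0989 ≈ 11.455 mcg/mL.
One interval later, Cmin,ss = Cmax,ss·e^(−kτ) ≈ 11.455 × 0.0900 ≈ 1.031 mcg/mL.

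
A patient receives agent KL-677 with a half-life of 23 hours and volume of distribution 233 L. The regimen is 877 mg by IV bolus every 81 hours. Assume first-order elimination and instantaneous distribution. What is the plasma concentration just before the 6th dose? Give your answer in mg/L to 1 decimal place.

f = (1/2)^(τ/t½) = (1/2)^(81/23) ≈ 0.0871.
C₀ = D/Vd = 877/233 ≈ 3.764 mg/L.
Before the 6th dose, 5 doses have been given. Superposition: Cmin = C₀·(f + f² + … + f^5).
≈ 3.764 × (0.0871 + 0.0076 + 0.0007 + 0.0001 + 0.0000) ≈ 3.764 × 0.0955 ≈ 0.359 mg/L.

0.4 mg/L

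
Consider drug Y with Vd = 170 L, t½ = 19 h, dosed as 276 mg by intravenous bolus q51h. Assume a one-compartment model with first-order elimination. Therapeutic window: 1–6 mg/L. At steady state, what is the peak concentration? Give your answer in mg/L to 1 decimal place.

1.9 mg/L

k = ln2/t½ = ln2/19 ≈ 0.036481 h⁻¹; fraction remaining f = e^(−kτ) = e^(−0.036481×51) ≈ 0.1556.
Accumulation ratio R = 1/(1 − f) ≈ 1/0.8444 ≈ 1.1843.
Each bolus raises the concentration by D/Vd = 276/170 ≈ 1.624 mg/L.
Cmax,ss = C₀/(1 − f) ≈ 1.624/0.8444 ≈ 1.923 mg/L.
Peak 1.9 mg/L vs MTC 6 mg/L: below toxic threshold.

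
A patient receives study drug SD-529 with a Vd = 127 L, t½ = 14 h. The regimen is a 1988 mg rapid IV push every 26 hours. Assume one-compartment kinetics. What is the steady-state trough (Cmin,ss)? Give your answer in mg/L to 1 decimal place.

τ/t½ = 26/14 ≈ 1.8571, so fraction remaining f = (1/2)^(26/14) ≈ 0.2760.
Single-dose peak C₀ = D/Vd = 1988/127 ≈ 15.654 mg/L.
Steady-state trough Cmin,ss = C₀·f/(1−f) ≈ 15.654 × 0.2760/0.7240 ≈ 5.968 mg/L.

6.0 mg/L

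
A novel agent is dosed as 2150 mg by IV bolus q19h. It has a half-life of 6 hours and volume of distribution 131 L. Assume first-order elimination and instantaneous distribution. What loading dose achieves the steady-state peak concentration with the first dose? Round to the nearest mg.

f = (1/2)^(19/6) ≈ 0.111362; accumulation ratio R = 1/(1−f) ≈ 1.12532.
Loading dose to hit Cmax,ss on first dose: D_load = D_maint·R ≈ 2150 × 1.12532 ≈ 2419.44 mg.

2419 mg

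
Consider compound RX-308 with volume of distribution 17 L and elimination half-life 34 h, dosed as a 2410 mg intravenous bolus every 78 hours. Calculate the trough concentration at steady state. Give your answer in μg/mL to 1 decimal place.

Over one 78-h interval, 78/34 ≈ 2.2941 half-lives elapse, leaving f ≈ 0.2039 of each dose.
Each bolus raises the concentration by D/Vd = 2410/17 ≈ 141.765 μg/mL.
Steady-state trough Cmin,ss = C₀·f/(1−f) ≈ 141.765 × 0.2039/0.7961 ≈ 36.309 μg/mL.

36.3 μg/mL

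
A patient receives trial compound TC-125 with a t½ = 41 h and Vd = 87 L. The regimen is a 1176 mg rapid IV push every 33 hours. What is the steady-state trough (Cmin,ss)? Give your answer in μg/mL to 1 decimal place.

τ/t½ = 33/41 ≈ 0.80488, so fraction remaining f = (1/2)^(33/41) ≈ 0.5724.
Each bolus raises the concentration by D/Vd = 1176/87 ≈ 13.517 μg/mL.
Steady-state trough Cmin,ss = C₀·f/(1−f) ≈ 13.517 × 0.5724/0.4276 ≈ 18.094 μg/mL.

18.1 μg/mL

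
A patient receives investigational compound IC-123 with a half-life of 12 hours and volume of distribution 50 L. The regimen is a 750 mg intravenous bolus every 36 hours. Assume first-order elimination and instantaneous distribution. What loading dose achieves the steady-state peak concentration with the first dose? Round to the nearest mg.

857 mg

f = (1/2)^(36/12) ≈ 0.125000; accumulation ratio R = 1/(1−f) ≈ 1.14286.
Loading dose to hit Cmax,ss on first dose: D_load = D_maint·R ≈ 750 × 1.14286 ≈ 857.14 mg.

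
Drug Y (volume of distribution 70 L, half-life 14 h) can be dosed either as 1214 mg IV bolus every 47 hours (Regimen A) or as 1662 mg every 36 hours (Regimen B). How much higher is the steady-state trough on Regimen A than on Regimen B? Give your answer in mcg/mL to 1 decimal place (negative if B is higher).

Regimen A: f = (1/2)^(47/14) ≈ 0.0976; Cmin,ss = (1214/70)·f/(1−f) ≈ 1.876 mcg/mL.
Regimen B: f = (1/2)^(36/14) ≈ 0.1682; Cmin,ss = (1662/70)·f/(1−f) ≈ 4.801 mcg/mL.
Difference ≈ 1.876 − 4.801 ≈ -2.925 mcg/mL.

-2.9 mcg/mL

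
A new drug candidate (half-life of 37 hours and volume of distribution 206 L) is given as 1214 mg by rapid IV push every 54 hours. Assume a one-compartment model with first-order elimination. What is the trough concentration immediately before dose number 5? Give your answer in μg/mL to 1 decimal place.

3.3 μg/mL

f = (1/2)^(τ/t½) = (1/2)^(54/37) ≈ 0.3636.
C₀ = D/Vd = 1214/206 ≈ 5.893 μg/mL.
Before the 5th dose, 4 doses have been given. Superposition: Cmin = C₀·(f + f² + … + f^4).
≈ 5.893 × (0.3636 + 0.1322 + 0.0481 + 0.0175) ≈ 5.893 × 0.5614 ≈ 3.308 μg/mL.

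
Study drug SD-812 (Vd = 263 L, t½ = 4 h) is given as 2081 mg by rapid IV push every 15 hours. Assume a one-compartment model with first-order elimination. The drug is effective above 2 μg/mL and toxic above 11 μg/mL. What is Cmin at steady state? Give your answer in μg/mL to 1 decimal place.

0.6 μg/mL

Over one 15-h interval, 15/4 ≈ 3.75 half-lives elapse, leaving f ≈ 0.0743 of each dose.
At steady state, accumulation factor R = 1/(1 − e^(−kτ)) ≈ 1.0803.
Single-dose peak C₀ = D/Vd = 2081/263 ≈ 7.913 μg/mL.
Steady-state peak Cmax,ss = C₀·R ≈ 7.913 × 1.0803 ≈ 8.548 μg/mL.
One interval later, Cmin,ss = Cmax,ss·e^(−kτ) ≈ 8.548 × 0.0743 ≈ 0.635 μg/mL.
Trough 0.6 μg/mL vs MEC 2 μg/mL: subtherapeutic.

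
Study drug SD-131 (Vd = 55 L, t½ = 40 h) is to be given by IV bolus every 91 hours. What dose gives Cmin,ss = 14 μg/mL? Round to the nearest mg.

2957 mg

τ/t½ = 91/40 ≈ 2.275, so f = (1/2)^(91/40) ≈ 0.206613.
Cmin,ss = (D/Vd)·f/(1−f), so D = Cmin,ss·Vd·(1−f)/f.
D = 14 × 55 × (1−f)/f ≈ 14 × 55 × 3.83997 ≈ 2956.78 mg.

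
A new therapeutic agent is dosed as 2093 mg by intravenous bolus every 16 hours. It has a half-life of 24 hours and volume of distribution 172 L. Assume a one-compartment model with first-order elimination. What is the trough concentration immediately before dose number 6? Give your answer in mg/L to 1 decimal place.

18.7 mg/L

f = (1/2)^(τ/t½) = (1/2)^(16/24) ≈ 0.6300.
C₀ = D/Vd = 2093/172 ≈ 12.169 mg/L.
Before the 6th dose, 5 doses have been given. Superposition: Cmin = C₀·(f + f² + … + f^5).
≈ 12.169 × (0.6300 + 0.3969 + 0.2500 + 0.1575 + 0.0992) ≈ 12.169 × 1.5336 ≈ 18.662 mg/L.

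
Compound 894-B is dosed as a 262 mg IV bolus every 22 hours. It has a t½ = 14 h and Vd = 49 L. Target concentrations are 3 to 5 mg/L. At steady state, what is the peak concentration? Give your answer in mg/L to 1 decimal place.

8.1 mg/L

Over one 22-h interval, 22/14 ≈ 1.5714 half-lives elapse, leaving f ≈ 0.3365 of each dose.
At steady state, accumulation factor R = 1/(1 − e^(−kτ)) ≈ 1.5072.
Single-dose peak C₀ = D/Vd = 262/49 ≈ 5.347 mg/L.
Steady-state peak Cmax,ss = C₀·R ≈ 5.347 × 1.5072 ≈ 8.059 mg/L.
Peak 8.1 mg/L vs MTC 5 mg/L: exceeds toxic threshold.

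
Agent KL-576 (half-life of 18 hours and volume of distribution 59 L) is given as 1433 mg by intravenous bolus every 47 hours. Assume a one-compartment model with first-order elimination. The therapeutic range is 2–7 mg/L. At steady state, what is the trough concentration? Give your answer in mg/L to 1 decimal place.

4.8 mg/L

τ/t½ = 47/18 ≈ 2.6111, so fraction remaining f = (1/2)^(47/18) ≈ 0.1637.
Accumulation ratio R = 1/(1 − f) ≈ 1/0.8363 ≈ 1.1957.
Single-dose peak C₀ = D/Vd = 1433/59 ≈ 24.288 mg/L.
Cmax,ss = C₀/(1 − f) ≈ 24.288/0.8363 ≈ 29.042 mg/L.
One interval later, Cmin,ss = Cmax,ss·e^(−kτ) ≈ 29.042 × 0.1637 ≈ 4.754 mg/L.
Trough 4.8 mg/L vs MEC 2 mg/L: adequate.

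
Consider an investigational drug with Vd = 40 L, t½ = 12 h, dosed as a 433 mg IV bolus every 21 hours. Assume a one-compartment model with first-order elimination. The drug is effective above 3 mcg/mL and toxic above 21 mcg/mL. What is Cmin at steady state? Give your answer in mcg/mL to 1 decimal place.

k = ln2/t½ = ln2/12 ≈ 0.057762 h⁻¹; fraction remaining f = e^(−kτ) = e^(−0.057762×21) ≈ 0.2973.
At steady state, accumulation factor R = 1/(1 − e^(−kτ)) ≈ 1.4231.
Each bolus raises the concentration by D/Vd = 433/40 ≈ 10.825 mcg/mL.
Steady-state peak Cmax,ss = C₀·R ≈ 10.825 × 1.4231 ≈ 15.405 mcg/mL.
One interval later, Cmin,ss = Cmax,ss·e^(−kτ) ≈ 15.405 × 0.2973 ≈ 4.580 mcg/mL.
Trough 4.6 mcg/mL vs MEC 3 mcg/mL: adequate.

4.6 mcg/mL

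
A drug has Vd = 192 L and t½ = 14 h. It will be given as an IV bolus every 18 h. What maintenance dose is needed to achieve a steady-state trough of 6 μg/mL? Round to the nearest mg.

1657 mg

τ/t½ = 18/14 ≈ 1.2857, so f = (1/2)^(18/14) ≈ 0.410168.
Cmin,ss = (D/Vd)·f/(1−f), so D = Cmin,ss·Vd·(1−f)/f.
D = 6 × 192 × (1−f)/f ≈ 6 × 192 × 1.43803 ≈ 1656.61 mg.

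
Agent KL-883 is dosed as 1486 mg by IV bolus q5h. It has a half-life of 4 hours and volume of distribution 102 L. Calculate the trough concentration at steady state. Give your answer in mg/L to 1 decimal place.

10.6 mg/L

τ/t½ = 5/4 ≈ 1.25, so fraction remaining f = (1/2)^(5/4) ≈ 0.4204.
Accumulation ratio R = 1/(1 − f) ≈ 1/0.5796 ≈ 1.7253.
Single-dose peak C₀ = D/Vd = 1486/102 ≈ 14.569 mg/L.
Cmax,ss = C₀/(1 − f) ≈ 14.569/0.5796 ≈ 25.136 mg/L.
Steady-state trough Cmin,ss = Cmax,ss·f ≈ 25.136 × 0.4204 ≈ 10.567 mg/L.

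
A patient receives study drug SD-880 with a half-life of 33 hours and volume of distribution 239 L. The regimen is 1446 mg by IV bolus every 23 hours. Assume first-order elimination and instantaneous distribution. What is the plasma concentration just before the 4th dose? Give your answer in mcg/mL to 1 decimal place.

f = (1/2)^(τ/t½) = (1/2)^(23/33) ≈ 0.6169.
C₀ = D/Vd = 1446/239 ≈ 6.050 mcg/mL.
Before the 4th dose, 3 doses have been given. Superposition: Cmin = C₀·(f + f² + … + f^3).
≈ 6.050 × (0.6169 + 0.3806 + 0.2348) ≈ 6.050 × 1.2323 ≈ 7.455 mcg/mL.

7.5 mcg/mL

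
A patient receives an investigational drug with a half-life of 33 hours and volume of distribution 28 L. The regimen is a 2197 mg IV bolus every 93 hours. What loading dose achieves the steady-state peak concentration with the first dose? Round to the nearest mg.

f = (1/2)^(93/33) ≈ 0.141789; accumulation ratio R = 1/(1−f) ≈ 1.16521.
Loading dose to hit Cmax,ss on first dose: D_load = D_maint·R ≈ 2197 × 1.16521 ≈ 2559.97 mg.

2560 mg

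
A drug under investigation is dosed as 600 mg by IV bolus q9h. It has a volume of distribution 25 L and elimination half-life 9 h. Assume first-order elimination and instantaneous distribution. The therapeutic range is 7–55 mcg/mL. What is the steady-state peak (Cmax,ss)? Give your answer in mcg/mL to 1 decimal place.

48.0 mcg/mL

The dosing interval is 1 half-life, so f = 2^(−1) = 0.5.
At steady state, R = 1/(1 − 0.5) = 2/1.
Single-dose peak C₀ = D/Vd = 600/25 = 24 mcg/mL.
Steady-state peak Cmax,ss = C₀·R = 24 × 2/1 ≈ 48.000 mcg/mL.
Peak 48.0 mcg/mL vs MTC 55 mcg/mL: below toxic threshold.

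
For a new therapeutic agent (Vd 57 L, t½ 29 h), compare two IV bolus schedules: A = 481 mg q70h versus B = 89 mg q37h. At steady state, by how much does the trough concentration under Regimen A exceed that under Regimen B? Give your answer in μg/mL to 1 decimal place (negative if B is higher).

0.9 μg/mL

Regimen A: f = (1/2)^(70/29) ≈ 0.1877; Cmin,ss = (481/57)·f/(1−f) ≈ 1.950 μg/mL.
Regimen B: f = (1/2)^(37/29) ≈ 0.4130; Cmin,ss = (89/57)·f/(1−f) ≈ 1.099 μg/mL.
Difference ≈ 1.950 − 1.099 ≈ 0.851 μg/mL.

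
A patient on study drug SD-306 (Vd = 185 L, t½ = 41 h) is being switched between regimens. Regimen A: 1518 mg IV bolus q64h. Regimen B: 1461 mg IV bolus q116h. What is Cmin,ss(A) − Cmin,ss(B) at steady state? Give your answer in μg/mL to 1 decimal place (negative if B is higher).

Regimen A: f = (1/2)^(64/41) ≈ 0.3389; Cmin,ss = (1518/185)·f/(1−f) ≈ 4.206 μg/mL.
Regimen B: f = (1/2)^(116/41) ≈ 0.1407; Cmin,ss = (1461/185)·f/(1−f) ≈ 1.293 μg/mL.
Difference ≈ 4.206 − 1.293 ≈ 2.913 μg/mL.

2.9 μg/mL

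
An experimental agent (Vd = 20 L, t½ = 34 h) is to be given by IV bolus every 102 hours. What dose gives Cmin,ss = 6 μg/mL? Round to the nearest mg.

840 mg

τ/t½ = 102/34 ≈ 3, so f = (1/2)^(102/34) ≈ 0.125000.
Cmin,ss = (D/Vd)·f/(1−f), so D = Cmin,ss·Vd·(1−f)/f.
D = 6 × 20 × (1−f)/f ≈ 6 × 20 × 7.00000 ≈ 840.00 mg.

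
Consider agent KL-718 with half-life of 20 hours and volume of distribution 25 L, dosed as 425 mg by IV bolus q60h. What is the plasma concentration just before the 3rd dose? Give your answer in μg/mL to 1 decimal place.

2.4 μg/mL

f = (1/2)^(τ/t½) = (1/2)^(60/20) ≈ 0.1250.
C₀ = D/Vd = 425/25 ≈ 17.000 μg/mL.
Before the 3rd dose, 2 doses have been given. Superposition: Cmin = C₀·(f + f²).
≈ 17.000 × (0.1250 + 0.0156) ≈ 17.000 × 0.1406 ≈ 2.390 μg/mL.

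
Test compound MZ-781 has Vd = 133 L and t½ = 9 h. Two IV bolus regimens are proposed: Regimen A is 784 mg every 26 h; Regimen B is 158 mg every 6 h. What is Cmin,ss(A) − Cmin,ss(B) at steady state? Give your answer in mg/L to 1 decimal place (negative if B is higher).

Regimen A: f = (1/2)^(26/9) ≈ 0.1350; Cmin,ss = (784/133)·f/(1−f) ≈ 0.920 mg/L.
Regimen B: f = (1/2)^(6/9) ≈ 0.6300; Cmin,ss = (158/133)·f/(1−f) ≈ 2.023 mg/L.
Difference ≈ 0.920 − 2.023 ≈ -1.103 mg/L.

-1.1 mg/L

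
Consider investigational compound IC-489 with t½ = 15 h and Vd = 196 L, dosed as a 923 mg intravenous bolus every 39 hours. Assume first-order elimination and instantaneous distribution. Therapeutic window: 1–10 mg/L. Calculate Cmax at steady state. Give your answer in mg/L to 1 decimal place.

Over one 39-h interval, 39/15 ≈ 2.6 half-lives elapse, leaving f ≈ 0.1649 of each dose.
Accumulation ratio R = 1/(1 − f) ≈ 1/0.8351 ≈ 1.1975.
Single-dose peak C₀ = D/Vd = 923/196 ≈ 4.709 mg/L.
Steady-state peak Cmax,ss = C₀·R ≈ 4.709 × 1.1975 ≈ 5.639 mg/L.
Peak 5.6 mg/L vs MTC 10 mg/L: below toxic threshold.

5.6 mg/L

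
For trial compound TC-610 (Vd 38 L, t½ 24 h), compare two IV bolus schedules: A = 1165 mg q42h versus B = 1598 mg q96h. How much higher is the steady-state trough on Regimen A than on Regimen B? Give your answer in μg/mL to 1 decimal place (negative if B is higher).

10.2 μg/mL

Regimen A: f = (1/2)^(42/24) ≈ 0.2973; Cmin,ss = (1165/38)·f/(1−f) ≈ 12.971 μg/mL.
Regimen B: f = (1/2)^(96/24) ≈ 0.0625; Cmin,ss = (1598/38)·f/(1−f) ≈ 2.804 μg/mL.
Difference ≈ 12.971 − 2.804 ≈ 10.167 μg/mL.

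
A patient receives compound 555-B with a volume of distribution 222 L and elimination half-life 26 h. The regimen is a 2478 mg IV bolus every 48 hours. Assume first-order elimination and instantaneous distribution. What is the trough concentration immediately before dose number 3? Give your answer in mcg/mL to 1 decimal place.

4.0 mcg/mL

f = (1/2)^(τ/t½) = (1/2)^(48/26) ≈ 0.2781.
C₀ = D/Vd = 2478/222 ≈ 11.162 mcg/mL.
Before the 3rd dose, 2 doses have been given. Superposition: Cmin = C₀·(f + f²).
≈ 11.162 × (0.2781 + 0.0773) ≈ 11.162 × 0.3554 ≈ 3.967 mcg/mL.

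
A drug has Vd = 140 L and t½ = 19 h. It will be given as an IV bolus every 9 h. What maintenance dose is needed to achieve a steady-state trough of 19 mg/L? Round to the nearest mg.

τ/t½ = 9/19 ≈ 0.47368, so f = (1/2)^(9/19) ≈ 0.720123.
Cmin,ss = (D/Vd)·f/(1−f), so D = Cmin,ss·Vd·(1−f)/f.
D = 19 × 140 × (1−f)/f ≈ 19 × 140 × 0.38865 ≈ 1033.81 mg.

1034 mg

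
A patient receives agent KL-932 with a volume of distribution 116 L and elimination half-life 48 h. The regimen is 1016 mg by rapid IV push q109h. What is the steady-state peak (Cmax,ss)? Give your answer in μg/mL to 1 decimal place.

11.0 μg/mL

k = ln2/t½ = ln2/48 ≈ 0.014441 h⁻¹; fraction remaining f = e^(−kτ) = e^(−0.014441×109) ≈ 0.2072.
Accumulation ratio R = 1/(1 − f) ≈ 1/0.7928 ≈ 1.2614.
Each bolus raises the concentration by D/Vd = 1016/116 ≈ 8.759 μg/mL.
Steady-state peak Cmax,ss = C₀·R ≈ 8.759 × 1.2614 ≈ 11.049 μg/mL.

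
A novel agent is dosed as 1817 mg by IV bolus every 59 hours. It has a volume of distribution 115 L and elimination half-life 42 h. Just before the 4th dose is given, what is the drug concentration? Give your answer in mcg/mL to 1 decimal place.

9.1 mcg/mL

f = (1/2)^(τ/t½) = (1/2)^(59/42) ≈ 0.3777.
C₀ = D/Vd = 1817/115 ≈ 15.800 mcg/mL.
Before the 4th dose, 3 doses have been given. Superposition: Cmin = C₀·(f + f² + … + f^3).
≈ 15.800 × (0.3777 + 0.1427 + 0.0539) ≈ 15.800 × 0.5743 ≈ 9.074 mcg/mL.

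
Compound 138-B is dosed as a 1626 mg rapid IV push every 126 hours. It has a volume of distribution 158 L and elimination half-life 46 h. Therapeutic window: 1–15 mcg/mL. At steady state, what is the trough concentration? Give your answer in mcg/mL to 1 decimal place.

1.8 mcg/mL

Over one 126-h interval, 126/46 ≈ 2.7391 half-lives elapse, leaving f ≈ 0.1498 of each dose.
Accumulation ratio R = 1/(1 − f) ≈ 1/0.8502 ≈ 1.1762.
Each bolus raises the concentration by D/Vd = 1626/158 ≈ 10.291 mcg/mL.
Cmax,ss = C₀/(1 − f) ≈ 10.291/0.8502 ≈ 12.104 mcg/mL.
Steady-state trough Cmin,ss = Cmax,ss·f ≈ 12.104 × 0.1498 ≈ 1.813 mcg/mL.
Trough 1.8 mcg/mL vs MEC 1 mcg/mL: adequate.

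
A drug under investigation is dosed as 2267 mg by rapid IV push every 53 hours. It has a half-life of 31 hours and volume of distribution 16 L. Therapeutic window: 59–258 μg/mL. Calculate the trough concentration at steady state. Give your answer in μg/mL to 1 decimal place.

62.4 μg/mL

τ/t½ = 53/31 ≈ 1.7097, so fraction remaining f = (1/2)^(53/31) ≈ 0.3057.
Single-dose peak C₀ = D/Vd = 2267/16 ≈ 141.688 μg/mL.
Steady-state trough Cmin,ss = C₀·f/(1−f) ≈ 141.688 × 0.3057/0.6943 ≈ 62.385 μg/mL.
Trough 62.4 μg/mL vs MEC 59 μg/mL: adequate.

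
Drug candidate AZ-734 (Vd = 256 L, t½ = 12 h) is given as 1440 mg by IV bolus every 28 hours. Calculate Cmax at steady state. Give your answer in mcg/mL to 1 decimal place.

7.0 mcg/mL

Over one 28-h interval, 28/12 ≈ 2.3333 half-lives elapse, leaving f ≈ 0.1984 of each dose.
At steady state, accumulation factor R = 1/(1 − e^(−kτ)) ≈ 1.2475.
Single-dose peak C₀ = D/Vd = 1440/256 ≈ 5.625 mcg/mL.
Steady-state peak Cmax,ss = C₀·R ≈ 5.625 × 1.2475 ≈ 7.017 mcg/mL.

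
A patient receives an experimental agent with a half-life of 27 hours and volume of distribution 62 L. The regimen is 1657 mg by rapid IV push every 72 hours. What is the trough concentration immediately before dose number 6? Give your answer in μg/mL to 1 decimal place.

5.0 μg/mL

f = (1/2)^(τ/t½) = (1/2)^(72/27) ≈ 0.1575.
C₀ = D/Vd = 1657/62 ≈ 26.726 μg/mL.
Before the 6th dose, 5 doses have been given. Superposition: Cmin = C₀·(f + f² + … + f^5).
≈ 26.726 × (0.1575 + 0.0248 + 0.0039 + 0.0006 + 0.0001) ≈ 26.726 × 0.1869 ≈ 4.995 μg/mL.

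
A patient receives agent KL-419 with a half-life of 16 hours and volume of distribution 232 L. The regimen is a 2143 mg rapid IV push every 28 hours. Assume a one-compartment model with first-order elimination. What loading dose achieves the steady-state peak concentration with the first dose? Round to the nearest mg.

f = (1/2)^(28/16) ≈ 0.297302; accumulation ratio R = 1/(1−f) ≈ 1.42309.
Loading dose to hit Cmax,ss on first dose: D_load = D_maint·R ≈ 2143 × 1.42309 ≈ 3049.68 mg.

3050 mg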